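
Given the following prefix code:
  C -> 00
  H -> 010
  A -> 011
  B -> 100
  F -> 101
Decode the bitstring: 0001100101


Decoding step by step:
Bits 00 -> C
Bits 011 -> A
Bits 00 -> C
Bits 101 -> F


Decoded message: CACF


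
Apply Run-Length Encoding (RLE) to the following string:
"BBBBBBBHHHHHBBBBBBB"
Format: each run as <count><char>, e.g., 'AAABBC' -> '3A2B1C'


Scanning runs left to right:
  i=0: run of 'B' x 7 -> '7B'
  i=7: run of 'H' x 5 -> '5H'
  i=12: run of 'B' x 7 -> '7B'

RLE = 7B5H7B


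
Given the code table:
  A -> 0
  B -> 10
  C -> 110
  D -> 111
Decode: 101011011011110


Decoding:
10 -> B
10 -> B
110 -> C
110 -> C
111 -> D
10 -> B


Result: BBCCDB


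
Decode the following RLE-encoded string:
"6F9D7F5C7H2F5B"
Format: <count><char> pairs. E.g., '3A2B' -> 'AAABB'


Expanding each <count><char> pair:
  6F -> 'FFFFFF'
  9D -> 'DDDDDDDDD'
  7F -> 'FFFFFFF'
  5C -> 'CCCCC'
  7H -> 'HHHHHHH'
  2F -> 'FF'
  5B -> 'BBBBB'

Decoded = FFFFFFDDDDDDDDDFFFFFFFCCCCCHHHHHHHFFBBBBB


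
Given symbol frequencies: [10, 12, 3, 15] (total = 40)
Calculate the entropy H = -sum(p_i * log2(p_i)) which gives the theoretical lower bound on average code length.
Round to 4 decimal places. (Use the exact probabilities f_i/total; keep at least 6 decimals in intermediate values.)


Per-symbol terms -p_i * log2(p_i) with p_i = f_i/40:
  p = 10/40 = 0.250000: log2(p) = -2.000000, -p*log2(p) = 0.500000
  p = 12/40 = 0.300000: log2(p) = -1.736966, -p*log2(p) = 0.521090
  p = 3/40 = 0.075000: log2(p) = -3.736966, -p*log2(p) = 0.280272
  p = 15/40 = 0.375000: log2(p) = -1.415037, -p*log2(p) = 0.530639
H = 0.500000 + 0.521090 + 0.280272 + 0.530639 = 1.832001

H = 1.832 bits/symbol


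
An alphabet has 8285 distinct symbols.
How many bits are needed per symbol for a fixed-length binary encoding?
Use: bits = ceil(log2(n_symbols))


log2(8285) = 13.0163
Bracket: 2^13 = 8192 < 8285 <= 2^14 = 16384
So ceil(log2(8285)) = 14

bits = ceil(log2(8285)) = ceil(13.0163) = 14 bits


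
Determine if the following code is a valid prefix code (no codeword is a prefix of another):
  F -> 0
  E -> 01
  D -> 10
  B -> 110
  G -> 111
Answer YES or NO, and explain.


Checking each pair (does one codeword prefix another?):
  F='0' vs E='01': prefix -- VIOLATION

NO -- this is NOT a valid prefix code. F (0) is a prefix of E (01).


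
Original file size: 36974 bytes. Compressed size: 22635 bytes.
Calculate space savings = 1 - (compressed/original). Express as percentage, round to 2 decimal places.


ratio = compressed/original = 22635/36974 = 0.612187
savings = 1 - ratio = 1 - 0.612187 = 0.387813
as a percentage: 0.387813 * 100 = 38.78%

Space savings = 1 - 22635/36974 = 38.78%


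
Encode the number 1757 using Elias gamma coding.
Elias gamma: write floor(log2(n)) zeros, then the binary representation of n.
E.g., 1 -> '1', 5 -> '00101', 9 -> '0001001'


num_bits = floor(log2(1757)) + 1 = 11
leading_zeros = num_bits - 1 = 10
binary(1757) = 11011011101

Elias gamma(1757) = '0000000000' + '11011011101' = 000000000011011011101 (21 bits)


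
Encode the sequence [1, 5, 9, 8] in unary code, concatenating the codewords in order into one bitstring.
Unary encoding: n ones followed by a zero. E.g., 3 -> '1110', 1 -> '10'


Encode each number as n ones followed by a terminating 0:
  1 -> 10 (2 bits)
  5 -> 111110 (6 bits)
  9 -> 1111111110 (10 bits)
  8 -> 111111110 (9 bits)
Total length = 2 + 6 + 10 + 9 = 27 bits.

Unary([1, 5, 9, 8]) = 101111101111111110111111110 (27 bits)


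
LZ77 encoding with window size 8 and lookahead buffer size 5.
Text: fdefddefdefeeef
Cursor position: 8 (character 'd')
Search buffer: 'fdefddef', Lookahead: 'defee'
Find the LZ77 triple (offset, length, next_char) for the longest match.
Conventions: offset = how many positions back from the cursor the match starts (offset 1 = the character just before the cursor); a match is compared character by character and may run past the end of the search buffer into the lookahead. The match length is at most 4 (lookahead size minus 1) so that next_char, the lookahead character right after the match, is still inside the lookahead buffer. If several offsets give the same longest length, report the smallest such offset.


Try each offset into the search buffer:
  offset=1 (pos 7, char 'f'): match length 0
  offset=2 (pos 6, char 'e'): match length 0
  offset=3 (pos 5, char 'd'): match length 3
  offset=4 (pos 4, char 'd'): match length 1
  offset=5 (pos 3, char 'f'): match length 0
  offset=6 (pos 2, char 'e'): match length 0
  offset=7 (pos 1, char 'd'): match length 3
  offset=8 (pos 0, char 'f'): match length 0
Longest match has length 3, found at offsets 3, 7; take the smallest, offset 3.
next_char = character at position 8 + 3 = 11 -> 'e'

Best match: offset=3, length=3 (matching 'def' starting at position 5)
LZ77 triple: (3, 3, 'e')


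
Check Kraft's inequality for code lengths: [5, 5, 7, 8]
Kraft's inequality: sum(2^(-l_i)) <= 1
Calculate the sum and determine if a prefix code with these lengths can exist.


Sum = 2^(-5) + 2^(-5) + 2^(-7) + 2^(-8)
    = 0.03125 + 0.03125 + 0.0078125 + 0.00390625
    = 19/256 = 0.07421875
Since 0.07421875 <= 1, Kraft's inequality IS satisfied.
A prefix code with these lengths CAN exist.

Kraft sum = 0.07421875. Satisfied.


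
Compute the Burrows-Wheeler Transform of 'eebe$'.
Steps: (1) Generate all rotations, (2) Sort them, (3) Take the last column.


Rotations (sorted):
  0: $eebe -> last char: e
  1: be$ee -> last char: e
  2: e$eeb -> last char: b
  3: ebe$e -> last char: e
  4: eebe$ -> last char: $


BWT = eebe$


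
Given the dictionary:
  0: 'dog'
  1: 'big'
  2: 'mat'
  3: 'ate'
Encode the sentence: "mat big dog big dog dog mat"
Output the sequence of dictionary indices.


Look up each word in the dictionary:
  'mat' -> 2
  'big' -> 1
  'dog' -> 0
  'big' -> 1
  'dog' -> 0
  'dog' -> 0
  'mat' -> 2

Encoded: [2, 1, 0, 1, 0, 0, 2]


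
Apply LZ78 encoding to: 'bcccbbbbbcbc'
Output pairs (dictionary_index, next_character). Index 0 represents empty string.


LZ78 encoding steps:
Dictionary: {0: ''}
Step 1: w='' (idx 0), next='b' -> output (0, 'b'), add 'b' as idx 1
Step 2: w='' (idx 0), next='c' -> output (0, 'c'), add 'c' as idx 2
Step 3: w='c' (idx 2), next='c' -> output (2, 'c'), add 'cc' as idx 3
Step 4: w='b' (idx 1), next='b' -> output (1, 'b'), add 'bb' as idx 4
Step 5: w='bb' (idx 4), next='b' -> output (4, 'b'), add 'bbb' as idx 5
Step 6: w='c' (idx 2), next='b' -> output (2, 'b'), add 'cb' as idx 6
Step 7: w='c' (idx 2), end of input -> output (2, '')


Encoded: [(0, 'b'), (0, 'c'), (2, 'c'), (1, 'b'), (4, 'b'), (2, 'b'), (2, '')]


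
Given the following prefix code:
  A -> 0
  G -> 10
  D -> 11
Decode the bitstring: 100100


Decoding step by step:
Bits 10 -> G
Bits 0 -> A
Bits 10 -> G
Bits 0 -> A


Decoded message: GAGA


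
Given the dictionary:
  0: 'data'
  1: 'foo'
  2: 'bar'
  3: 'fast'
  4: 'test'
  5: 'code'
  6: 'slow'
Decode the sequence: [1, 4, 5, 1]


Look up each index in the dictionary:
  1 -> 'foo'
  4 -> 'test'
  5 -> 'code'
  1 -> 'foo'

Decoded: "foo test code foo"


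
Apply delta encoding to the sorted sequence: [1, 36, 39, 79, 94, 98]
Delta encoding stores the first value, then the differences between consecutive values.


First value: 1
Deltas:
  36 - 1 = 35
  39 - 36 = 3
  79 - 39 = 40
  94 - 79 = 15
  98 - 94 = 4


Delta encoded: [1, 35, 3, 40, 15, 4]


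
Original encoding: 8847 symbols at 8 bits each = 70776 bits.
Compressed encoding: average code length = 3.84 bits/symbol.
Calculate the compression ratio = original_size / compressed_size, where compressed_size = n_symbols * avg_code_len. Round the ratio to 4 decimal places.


original_size = n_symbols * orig_bits = 8847 * 8 = 70776 bits
compressed_size = n_symbols * avg_code_len = 8847 * 3.84 = 33972.48 bits
ratio = original_size / compressed_size = 70776 / 33972.48 = 2.0833

Compression ratio = 2.0833


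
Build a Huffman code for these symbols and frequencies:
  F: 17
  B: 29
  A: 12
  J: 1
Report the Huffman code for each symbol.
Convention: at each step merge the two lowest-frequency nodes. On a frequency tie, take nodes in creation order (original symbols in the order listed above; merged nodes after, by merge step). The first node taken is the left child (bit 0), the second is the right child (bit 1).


Huffman tree construction:
Step 1: Merge J(1) + A(12) = 13
Step 2: Merge (J+A)(13) + F(17) = 30
Step 3: Merge B(29) + ((J+A)+F)(30) = 59
Read each symbol's code off the tree from the root (left child = 0, right child = 1).

Codes:
  F: 11 (length 2)
  B: 0 (length 1)
  A: 101 (length 3)
  J: 100 (length 3)
Average code length: 102/59 = 1.7288 bits/symbol


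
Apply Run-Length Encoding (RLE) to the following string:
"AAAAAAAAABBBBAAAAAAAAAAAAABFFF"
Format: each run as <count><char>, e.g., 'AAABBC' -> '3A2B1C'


Scanning runs left to right:
  i=0: run of 'A' x 9 -> '9A'
  i=9: run of 'B' x 4 -> '4B'
  i=13: run of 'A' x 13 -> '13A'
  i=26: run of 'B' x 1 -> '1B'
  i=27: run of 'F' x 3 -> '3F'

RLE = 9A4B13A1B3F


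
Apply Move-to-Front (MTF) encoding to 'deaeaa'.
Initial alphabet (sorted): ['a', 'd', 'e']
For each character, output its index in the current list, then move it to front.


MTF encoding:
'd': index 1 in ['a', 'd', 'e'] -> ['d', 'a', 'e']
'e': index 2 in ['d', 'a', 'e'] -> ['e', 'd', 'a']
'a': index 2 in ['e', 'd', 'a'] -> ['a', 'e', 'd']
'e': index 1 in ['a', 'e', 'd'] -> ['e', 'a', 'd']
'a': index 1 in ['e', 'a', 'd'] -> ['a', 'e', 'd']
'a': index 0 in ['a', 'e', 'd'] -> ['a', 'e', 'd']


Output: [1, 2, 2, 1, 1, 0]


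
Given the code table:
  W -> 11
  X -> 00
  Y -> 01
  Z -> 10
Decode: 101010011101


Decoding:
10 -> Z
10 -> Z
10 -> Z
01 -> Y
11 -> W
01 -> Y


Result: ZZZYWY


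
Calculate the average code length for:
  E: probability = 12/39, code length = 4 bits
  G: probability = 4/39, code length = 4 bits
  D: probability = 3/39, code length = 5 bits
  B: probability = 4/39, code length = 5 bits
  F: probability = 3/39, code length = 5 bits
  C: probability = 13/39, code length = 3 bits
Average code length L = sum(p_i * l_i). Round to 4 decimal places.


Weighted contributions p_i * l_i:
  E: (12/39) * 4 = 48/39
  G: (4/39) * 4 = 16/39
  D: (3/39) * 5 = 15/39
  B: (4/39) * 5 = 20/39
  F: (3/39) * 5 = 15/39
  C: (13/39) * 3 = 39/39
Sum = (48 + 16 + 15 + 20 + 15 + 39)/39 = 153/39

L = 153/39 = 3.9231 bits/symbol


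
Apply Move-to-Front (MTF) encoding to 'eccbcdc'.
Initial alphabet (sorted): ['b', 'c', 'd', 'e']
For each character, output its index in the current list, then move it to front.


MTF encoding:
'e': index 3 in ['b', 'c', 'd', 'e'] -> ['e', 'b', 'c', 'd']
'c': index 2 in ['e', 'b', 'c', 'd'] -> ['c', 'e', 'b', 'd']
'c': index 0 in ['c', 'e', 'b', 'd'] -> ['c', 'e', 'b', 'd']
'b': index 2 in ['c', 'e', 'b', 'd'] -> ['b', 'c', 'e', 'd']
'c': index 1 in ['b', 'c', 'e', 'd'] -> ['c', 'b', 'e', 'd']
'd': index 3 in ['c', 'b', 'e', 'd'] -> ['d', 'c', 'b', 'e']
'c': index 1 in ['d', 'c', 'b', 'e'] -> ['c', 'd', 'b', 'e']


Output: [3, 2, 0, 2, 1, 3, 1]


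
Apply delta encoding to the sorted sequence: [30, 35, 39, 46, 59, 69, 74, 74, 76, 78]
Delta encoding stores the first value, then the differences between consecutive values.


First value: 30
Deltas:
  35 - 30 = 5
  39 - 35 = 4
  46 - 39 = 7
  59 - 46 = 13
  69 - 59 = 10
  74 - 69 = 5
  74 - 74 = 0
  76 - 74 = 2
  78 - 76 = 2


Delta encoded: [30, 5, 4, 7, 13, 10, 5, 0, 2, 2]


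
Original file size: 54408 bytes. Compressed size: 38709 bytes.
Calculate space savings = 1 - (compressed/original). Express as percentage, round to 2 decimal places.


ratio = compressed/original = 38709/54408 = 0.711458
savings = 1 - ratio = 1 - 0.711458 = 0.288542
as a percentage: 0.288542 * 100 = 28.85%

Space savings = 1 - 38709/54408 = 28.85%


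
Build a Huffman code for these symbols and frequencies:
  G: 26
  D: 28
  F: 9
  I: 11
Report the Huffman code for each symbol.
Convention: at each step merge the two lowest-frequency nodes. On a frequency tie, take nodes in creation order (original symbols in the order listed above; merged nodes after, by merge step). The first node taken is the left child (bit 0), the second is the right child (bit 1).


Huffman tree construction:
Step 1: Merge F(9) + I(11) = 20
Step 2: Merge (F+I)(20) + G(26) = 46
Step 3: Merge D(28) + ((F+I)+G)(46) = 74
Read each symbol's code off the tree from the root (left child = 0, right child = 1).

Codes:
  G: 11 (length 2)
  D: 0 (length 1)
  F: 100 (length 3)
  I: 101 (length 3)
Average code length: 140/74 = 1.8919 bits/symbol


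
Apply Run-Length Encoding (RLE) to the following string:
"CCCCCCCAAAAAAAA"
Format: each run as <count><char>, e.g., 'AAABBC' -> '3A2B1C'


Scanning runs left to right:
  i=0: run of 'C' x 7 -> '7C'
  i=7: run of 'A' x 8 -> '8A'

RLE = 7C8A


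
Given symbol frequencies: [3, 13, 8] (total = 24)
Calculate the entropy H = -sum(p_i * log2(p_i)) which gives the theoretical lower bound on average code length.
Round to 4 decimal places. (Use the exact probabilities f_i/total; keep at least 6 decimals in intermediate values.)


Per-symbol terms -p_i * log2(p_i) with p_i = f_i/24:
  p = 3/24 = 0.125000: log2(p) = -3.000000, -p*log2(p) = 0.375000
  p = 13/24 = 0.541667: log2(p) = -0.884523, -p*log2(p) = 0.479117
  p = 8/24 = 0.333333: log2(p) = -1.584963, -p*log2(p) = 0.528321
H = 0.375000 + 0.479117 + 0.528321 = 1.382438

H = 1.3824 bits/symbol


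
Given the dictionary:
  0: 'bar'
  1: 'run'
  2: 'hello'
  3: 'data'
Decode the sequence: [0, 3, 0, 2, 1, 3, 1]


Look up each index in the dictionary:
  0 -> 'bar'
  3 -> 'data'
  0 -> 'bar'
  2 -> 'hello'
  1 -> 'run'
  3 -> 'data'
  1 -> 'run'

Decoded: "bar data bar hello run data run"


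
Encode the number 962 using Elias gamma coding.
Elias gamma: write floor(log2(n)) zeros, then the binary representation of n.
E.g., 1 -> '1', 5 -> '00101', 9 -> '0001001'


num_bits = floor(log2(962)) + 1 = 10
leading_zeros = num_bits - 1 = 9
binary(962) = 1111000010

Elias gamma(962) = '000000000' + '1111000010' = 0000000001111000010 (19 bits)


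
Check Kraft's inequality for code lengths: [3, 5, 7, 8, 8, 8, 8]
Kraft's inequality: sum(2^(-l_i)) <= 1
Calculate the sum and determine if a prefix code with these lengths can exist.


Sum = 2^(-3) + 2^(-5) + 2^(-7) + 2^(-8) + 2^(-8) + 2^(-8) + 2^(-8)
    = 0.125 + 0.03125 + 0.0078125 + 0.00390625 + 0.00390625 + 0.00390625 + 0.00390625
    = 46/256 = 0.1796875
Since 0.1796875 <= 1, Kraft's inequality IS satisfied.
A prefix code with these lengths CAN exist.

Kraft sum = 0.1796875. Satisfied.


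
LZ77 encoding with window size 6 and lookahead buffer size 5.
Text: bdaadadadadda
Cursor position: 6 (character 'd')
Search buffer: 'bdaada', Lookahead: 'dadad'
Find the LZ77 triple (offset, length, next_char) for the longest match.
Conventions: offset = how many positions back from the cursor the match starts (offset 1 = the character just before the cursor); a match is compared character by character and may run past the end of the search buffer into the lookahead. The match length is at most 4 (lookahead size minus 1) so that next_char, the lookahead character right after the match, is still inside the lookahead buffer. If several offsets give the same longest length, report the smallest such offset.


Try each offset into the search buffer:
  offset=1 (pos 5, char 'a'): match length 0
  offset=2 (pos 4, char 'd'): match length 4
  offset=3 (pos 3, char 'a'): match length 0
  offset=4 (pos 2, char 'a'): match length 0
  offset=5 (pos 1, char 'd'): match length 2
  offset=6 (pos 0, char 'b'): match length 0
Longest match has length 4 at offset 2.
next_char = character at position 6 + 4 = 10 -> 'd'

Best match: offset=2, length=4 (matching 'dada' starting at position 4)
LZ77 triple: (2, 4, 'd')


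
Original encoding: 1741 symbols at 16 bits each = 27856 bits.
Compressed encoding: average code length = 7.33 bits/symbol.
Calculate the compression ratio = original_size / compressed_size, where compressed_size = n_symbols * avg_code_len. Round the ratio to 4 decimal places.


original_size = n_symbols * orig_bits = 1741 * 16 = 27856 bits
compressed_size = n_symbols * avg_code_len = 1741 * 7.33 = 12761.53 bits
ratio = original_size / compressed_size = 27856 / 12761.53 = 2.1828

Compression ratio = 2.1828


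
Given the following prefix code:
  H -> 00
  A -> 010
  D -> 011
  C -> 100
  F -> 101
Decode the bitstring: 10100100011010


Decoding step by step:
Bits 101 -> F
Bits 00 -> H
Bits 100 -> C
Bits 011 -> D
Bits 010 -> A


Decoded message: FHCDA


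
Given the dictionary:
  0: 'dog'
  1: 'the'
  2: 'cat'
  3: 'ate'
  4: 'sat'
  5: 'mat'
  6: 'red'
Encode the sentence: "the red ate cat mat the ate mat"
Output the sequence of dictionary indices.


Look up each word in the dictionary:
  'the' -> 1
  'red' -> 6
  'ate' -> 3
  'cat' -> 2
  'mat' -> 5
  'the' -> 1
  'ate' -> 3
  'mat' -> 5

Encoded: [1, 6, 3, 2, 5, 1, 3, 5]


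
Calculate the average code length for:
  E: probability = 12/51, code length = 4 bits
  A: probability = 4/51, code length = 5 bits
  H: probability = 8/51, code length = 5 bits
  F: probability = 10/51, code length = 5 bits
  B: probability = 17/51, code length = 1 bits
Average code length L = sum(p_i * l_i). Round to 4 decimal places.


Weighted contributions p_i * l_i:
  E: (12/51) * 4 = 48/51
  A: (4/51) * 5 = 20/51
  H: (8/51) * 5 = 40/51
  F: (10/51) * 5 = 50/51
  B: (17/51) * 1 = 17/51
Sum = (48 + 20 + 40 + 50 + 17)/51 = 175/51

L = 175/51 = 3.4314 bits/symbol


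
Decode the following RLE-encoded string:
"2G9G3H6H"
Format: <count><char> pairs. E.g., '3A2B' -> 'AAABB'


Expanding each <count><char> pair:
  2G -> 'GG'
  9G -> 'GGGGGGGGG'
  3H -> 'HHH'
  6H -> 'HHHHHH'

Decoded = GGGGGGGGGGGHHHHHHHHH


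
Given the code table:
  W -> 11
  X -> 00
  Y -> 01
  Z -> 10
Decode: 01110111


Decoding:
01 -> Y
11 -> W
01 -> Y
11 -> W


Result: YWYW


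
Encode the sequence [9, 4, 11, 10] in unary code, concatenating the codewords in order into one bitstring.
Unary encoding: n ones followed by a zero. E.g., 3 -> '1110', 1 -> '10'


Encode each number as n ones followed by a terminating 0:
  9 -> 1111111110 (10 bits)
  4 -> 11110 (5 bits)
  11 -> 111111111110 (12 bits)
  10 -> 11111111110 (11 bits)
Total length = 10 + 5 + 12 + 11 = 38 bits.

Unary([9, 4, 11, 10]) = 11111111101111011111111111011111111110 (38 bits)


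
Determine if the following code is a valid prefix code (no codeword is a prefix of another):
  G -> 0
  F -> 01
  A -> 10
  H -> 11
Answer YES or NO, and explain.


Checking each pair (does one codeword prefix another?):
  G='0' vs F='01': prefix -- VIOLATION

NO -- this is NOT a valid prefix code. G (0) is a prefix of F (01).


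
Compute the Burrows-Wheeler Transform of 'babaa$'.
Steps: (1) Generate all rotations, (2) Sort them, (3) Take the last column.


Rotations (sorted):
  0: $babaa -> last char: a
  1: a$baba -> last char: a
  2: aa$bab -> last char: b
  3: abaa$b -> last char: b
  4: baa$ba -> last char: a
  5: babaa$ -> last char: $


BWT = aabba$


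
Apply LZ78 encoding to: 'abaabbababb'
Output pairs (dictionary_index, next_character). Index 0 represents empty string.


LZ78 encoding steps:
Dictionary: {0: ''}
Step 1: w='' (idx 0), next='a' -> output (0, 'a'), add 'a' as idx 1
Step 2: w='' (idx 0), next='b' -> output (0, 'b'), add 'b' as idx 2
Step 3: w='a' (idx 1), next='a' -> output (1, 'a'), add 'aa' as idx 3
Step 4: w='b' (idx 2), next='b' -> output (2, 'b'), add 'bb' as idx 4
Step 5: w='a' (idx 1), next='b' -> output (1, 'b'), add 'ab' as idx 5
Step 6: w='ab' (idx 5), next='b' -> output (5, 'b'), add 'abb' as idx 6


Encoded: [(0, 'a'), (0, 'b'), (1, 'a'), (2, 'b'), (1, 'b'), (5, 'b')]


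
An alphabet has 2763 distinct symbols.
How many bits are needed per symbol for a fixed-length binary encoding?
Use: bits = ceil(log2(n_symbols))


log2(2763) = 11.432
Bracket: 2^11 = 2048 < 2763 <= 2^12 = 4096
So ceil(log2(2763)) = 12

bits = ceil(log2(2763)) = ceil(11.432) = 12 bits


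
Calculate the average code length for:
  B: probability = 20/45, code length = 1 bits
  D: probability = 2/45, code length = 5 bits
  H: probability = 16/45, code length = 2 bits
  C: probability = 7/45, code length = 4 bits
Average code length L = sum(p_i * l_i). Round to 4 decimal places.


Weighted contributions p_i * l_i:
  B: (20/45) * 1 = 20/45
  D: (2/45) * 5 = 10/45
  H: (16/45) * 2 = 32/45
  C: (7/45) * 4 = 28/45
Sum = (20 + 10 + 32 + 28)/45 = 90/45

L = 90/45 = 2.0000 bits/symbol


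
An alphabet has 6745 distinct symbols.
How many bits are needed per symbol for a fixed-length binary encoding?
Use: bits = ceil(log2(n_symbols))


log2(6745) = 12.7196
Bracket: 2^12 = 4096 < 6745 <= 2^13 = 8192
So ceil(log2(6745)) = 13

bits = ceil(log2(6745)) = ceil(12.7196) = 13 bits


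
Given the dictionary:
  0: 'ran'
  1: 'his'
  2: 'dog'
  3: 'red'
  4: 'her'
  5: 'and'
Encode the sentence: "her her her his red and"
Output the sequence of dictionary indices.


Look up each word in the dictionary:
  'her' -> 4
  'her' -> 4
  'her' -> 4
  'his' -> 1
  'red' -> 3
  'and' -> 5

Encoded: [4, 4, 4, 1, 3, 5]


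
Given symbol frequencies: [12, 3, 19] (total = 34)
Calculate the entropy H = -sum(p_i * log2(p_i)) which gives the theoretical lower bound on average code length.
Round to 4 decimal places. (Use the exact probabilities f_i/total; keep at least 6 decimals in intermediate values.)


Per-symbol terms -p_i * log2(p_i) with p_i = f_i/34:
  p = 12/34 = 0.352941: log2(p) = -1.502500, -p*log2(p) = 0.530294
  p = 3/34 = 0.088235: log2(p) = -3.502500, -p*log2(p) = 0.309044
  p = 19/34 = 0.558824: log2(p) = -0.839535, -p*log2(p) = 0.469152
H = 0.530294 + 0.309044 + 0.469152 = 1.308490

H = 1.3085 bits/symbol


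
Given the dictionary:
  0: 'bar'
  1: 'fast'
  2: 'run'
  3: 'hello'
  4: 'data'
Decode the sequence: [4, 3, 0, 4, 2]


Look up each index in the dictionary:
  4 -> 'data'
  3 -> 'hello'
  0 -> 'bar'
  4 -> 'data'
  2 -> 'run'

Decoded: "data hello bar data run"


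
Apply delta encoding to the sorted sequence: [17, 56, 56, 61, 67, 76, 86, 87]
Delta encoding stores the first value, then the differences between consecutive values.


First value: 17
Deltas:
  56 - 17 = 39
  56 - 56 = 0
  61 - 56 = 5
  67 - 61 = 6
  76 - 67 = 9
  86 - 76 = 10
  87 - 86 = 1


Delta encoded: [17, 39, 0, 5, 6, 9, 10, 1]


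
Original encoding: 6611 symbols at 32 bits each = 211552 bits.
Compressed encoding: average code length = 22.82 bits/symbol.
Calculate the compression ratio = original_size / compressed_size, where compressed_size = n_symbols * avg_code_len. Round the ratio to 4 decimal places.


original_size = n_symbols * orig_bits = 6611 * 32 = 211552 bits
compressed_size = n_symbols * avg_code_len = 6611 * 22.82 = 150863.02 bits
ratio = original_size / compressed_size = 211552 / 150863.02 = 1.4023

Compression ratio = 1.4023


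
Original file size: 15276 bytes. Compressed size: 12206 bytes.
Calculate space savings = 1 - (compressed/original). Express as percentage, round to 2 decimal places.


ratio = compressed/original = 12206/15276 = 0.799031
savings = 1 - ratio = 1 - 0.799031 = 0.200969
as a percentage: 0.200969 * 100 = 20.1%

Space savings = 1 - 12206/15276 = 20.1%


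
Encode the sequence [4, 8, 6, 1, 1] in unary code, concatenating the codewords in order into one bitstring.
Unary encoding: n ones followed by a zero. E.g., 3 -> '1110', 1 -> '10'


Encode each number as n ones followed by a terminating 0:
  4 -> 11110 (5 bits)
  8 -> 111111110 (9 bits)
  6 -> 1111110 (7 bits)
  1 -> 10 (2 bits)
  1 -> 10 (2 bits)
Total length = 5 + 9 + 7 + 2 + 2 = 25 bits.

Unary([4, 8, 6, 1, 1]) = 1111011111111011111101010 (25 bits)


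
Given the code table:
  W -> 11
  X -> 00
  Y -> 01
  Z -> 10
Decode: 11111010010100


Decoding:
11 -> W
11 -> W
10 -> Z
10 -> Z
01 -> Y
01 -> Y
00 -> X


Result: WWZZYYX


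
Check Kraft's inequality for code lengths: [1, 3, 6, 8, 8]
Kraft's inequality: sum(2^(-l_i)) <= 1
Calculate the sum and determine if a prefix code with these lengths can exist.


Sum = 2^(-1) + 2^(-3) + 2^(-6) + 2^(-8) + 2^(-8)
    = 0.5 + 0.125 + 0.015625 + 0.00390625 + 0.00390625
    = 166/256 = 0.6484375
Since 0.6484375 <= 1, Kraft's inequality IS satisfied.
A prefix code with these lengths CAN exist.

Kraft sum = 0.6484375. Satisfied.


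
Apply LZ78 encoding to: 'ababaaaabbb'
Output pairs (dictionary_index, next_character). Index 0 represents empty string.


LZ78 encoding steps:
Dictionary: {0: ''}
Step 1: w='' (idx 0), next='a' -> output (0, 'a'), add 'a' as idx 1
Step 2: w='' (idx 0), next='b' -> output (0, 'b'), add 'b' as idx 2
Step 3: w='a' (idx 1), next='b' -> output (1, 'b'), add 'ab' as idx 3
Step 4: w='a' (idx 1), next='a' -> output (1, 'a'), add 'aa' as idx 4
Step 5: w='aa' (idx 4), next='b' -> output (4, 'b'), add 'aab' as idx 5
Step 6: w='b' (idx 2), next='b' -> output (2, 'b'), add 'bb' as idx 6


Encoded: [(0, 'a'), (0, 'b'), (1, 'b'), (1, 'a'), (4, 'b'), (2, 'b')]


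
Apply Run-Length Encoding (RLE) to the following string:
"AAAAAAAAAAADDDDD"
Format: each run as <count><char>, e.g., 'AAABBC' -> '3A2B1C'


Scanning runs left to right:
  i=0: run of 'A' x 11 -> '11A'
  i=11: run of 'D' x 5 -> '5D'

RLE = 11A5D


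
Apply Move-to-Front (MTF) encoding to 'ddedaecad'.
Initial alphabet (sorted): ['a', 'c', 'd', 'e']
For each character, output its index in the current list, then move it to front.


MTF encoding:
'd': index 2 in ['a', 'c', 'd', 'e'] -> ['d', 'a', 'c', 'e']
'd': index 0 in ['d', 'a', 'c', 'e'] -> ['d', 'a', 'c', 'e']
'e': index 3 in ['d', 'a', 'c', 'e'] -> ['e', 'd', 'a', 'c']
'd': index 1 in ['e', 'd', 'a', 'c'] -> ['d', 'e', 'a', 'c']
'a': index 2 in ['d', 'e', 'a', 'c'] -> ['a', 'd', 'e', 'c']
'e': index 2 in ['a', 'd', 'e', 'c'] -> ['e', 'a', 'd', 'c']
'c': index 3 in ['e', 'a', 'd', 'c'] -> ['c', 'e', 'a', 'd']
'a': index 2 in ['c', 'e', 'a', 'd'] -> ['a', 'c', 'e', 'd']
'd': index 3 in ['a', 'c', 'e', 'd'] -> ['d', 'a', 'c', 'e']


Output: [2, 0, 3, 1, 2, 2, 3, 2, 3]


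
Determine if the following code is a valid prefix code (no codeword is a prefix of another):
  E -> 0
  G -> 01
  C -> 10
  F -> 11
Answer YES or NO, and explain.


Checking each pair (does one codeword prefix another?):
  E='0' vs G='01': prefix -- VIOLATION

NO -- this is NOT a valid prefix code. E (0) is a prefix of G (01).


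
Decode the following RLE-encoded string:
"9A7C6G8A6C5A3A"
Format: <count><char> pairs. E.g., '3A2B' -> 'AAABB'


Expanding each <count><char> pair:
  9A -> 'AAAAAAAAA'
  7C -> 'CCCCCCC'
  6G -> 'GGGGGG'
  8A -> 'AAAAAAAA'
  6C -> 'CCCCCC'
  5A -> 'AAAAA'
  3A -> 'AAA'

Decoded = AAAAAAAAACCCCCCCGGGGGGAAAAAAAACCCCCCAAAAAAAA


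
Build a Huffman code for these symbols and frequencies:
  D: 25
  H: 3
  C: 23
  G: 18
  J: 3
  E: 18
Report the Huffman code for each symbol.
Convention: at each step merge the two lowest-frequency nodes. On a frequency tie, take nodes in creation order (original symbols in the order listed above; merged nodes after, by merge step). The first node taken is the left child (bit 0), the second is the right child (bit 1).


Huffman tree construction:
Step 1: Merge H(3) + J(3) = 6
Step 2: Merge (H+J)(6) + G(18) = 24
Step 3: Merge E(18) + C(23) = 41
Step 4: Merge ((H+J)+G)(24) + D(25) = 49
Step 5: Merge (E+C)(41) + (((H+J)+G)+D)(49) = 90
Read each symbol's code off the tree from the root (left child = 0, right child = 1).

Codes:
  D: 11 (length 2)
  H: 1000 (length 4)
  C: 01 (length 2)
  G: 101 (length 3)
  J: 1001 (length 4)
  E: 00 (length 2)
Average code length: 210/90 = 2.3333 bits/symbol


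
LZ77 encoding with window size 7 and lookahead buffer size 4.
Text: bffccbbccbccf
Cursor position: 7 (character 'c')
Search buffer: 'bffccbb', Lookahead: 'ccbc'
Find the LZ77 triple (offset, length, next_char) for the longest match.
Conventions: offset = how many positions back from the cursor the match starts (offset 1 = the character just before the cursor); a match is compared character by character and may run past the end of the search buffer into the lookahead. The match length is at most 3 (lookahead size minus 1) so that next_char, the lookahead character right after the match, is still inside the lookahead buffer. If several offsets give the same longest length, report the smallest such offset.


Try each offset into the search buffer:
  offset=1 (pos 6, char 'b'): match length 0
  offset=2 (pos 5, char 'b'): match length 0
  offset=3 (pos 4, char 'c'): match length 1
  offset=4 (pos 3, char 'c'): match length 3
  offset=5 (pos 2, char 'f'): match length 0
  offset=6 (pos 1, char 'f'): match length 0
  offset=7 (pos 0, char 'b'): match length 0
Longest match has length 3 at offset 4.
next_char = character at position 7 + 3 = 10 -> 'c'

Best match: offset=4, length=3 (matching 'ccb' starting at position 3)
LZ77 triple: (4, 3, 'c')


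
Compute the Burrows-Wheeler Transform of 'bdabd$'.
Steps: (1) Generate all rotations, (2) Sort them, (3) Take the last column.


Rotations (sorted):
  0: $bdabd -> last char: d
  1: abd$bd -> last char: d
  2: bd$bda -> last char: a
  3: bdabd$ -> last char: $
  4: d$bdab -> last char: b
  5: dabd$b -> last char: b


BWT = dda$bb


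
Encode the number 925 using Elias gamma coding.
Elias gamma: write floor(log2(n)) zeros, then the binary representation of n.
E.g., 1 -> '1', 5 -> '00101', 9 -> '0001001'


num_bits = floor(log2(925)) + 1 = 10
leading_zeros = num_bits - 1 = 9
binary(925) = 1110011101

Elias gamma(925) = '000000000' + '1110011101' = 0000000001110011101 (19 bits)


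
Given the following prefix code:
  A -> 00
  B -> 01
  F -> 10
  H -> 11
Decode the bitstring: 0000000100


Decoding step by step:
Bits 00 -> A
Bits 00 -> A
Bits 00 -> A
Bits 01 -> B
Bits 00 -> A


Decoded message: AAABA


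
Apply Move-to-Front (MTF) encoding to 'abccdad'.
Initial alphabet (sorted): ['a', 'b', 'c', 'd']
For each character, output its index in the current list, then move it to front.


MTF encoding:
'a': index 0 in ['a', 'b', 'c', 'd'] -> ['a', 'b', 'c', 'd']
'b': index 1 in ['a', 'b', 'c', 'd'] -> ['b', 'a', 'c', 'd']
'c': index 2 in ['b', 'a', 'c', 'd'] -> ['c', 'b', 'a', 'd']
'c': index 0 in ['c', 'b', 'a', 'd'] -> ['c', 'b', 'a', 'd']
'd': index 3 in ['c', 'b', 'a', 'd'] -> ['d', 'c', 'b', 'a']
'a': index 3 in ['d', 'c', 'b', 'a'] -> ['a', 'd', 'c', 'b']
'd': index 1 in ['a', 'd', 'c', 'b'] -> ['d', 'a', 'c', 'b']


Output: [0, 1, 2, 0, 3, 3, 1]


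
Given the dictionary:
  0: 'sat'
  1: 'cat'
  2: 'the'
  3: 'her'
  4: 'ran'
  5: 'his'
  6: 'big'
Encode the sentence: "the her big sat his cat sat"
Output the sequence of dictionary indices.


Look up each word in the dictionary:
  'the' -> 2
  'her' -> 3
  'big' -> 6
  'sat' -> 0
  'his' -> 5
  'cat' -> 1
  'sat' -> 0

Encoded: [2, 3, 6, 0, 5, 1, 0]


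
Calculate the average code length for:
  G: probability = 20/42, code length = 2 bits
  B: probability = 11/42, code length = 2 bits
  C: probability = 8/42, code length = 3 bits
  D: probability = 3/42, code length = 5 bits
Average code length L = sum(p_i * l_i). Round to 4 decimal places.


Weighted contributions p_i * l_i:
  G: (20/42) * 2 = 40/42
  B: (11/42) * 2 = 22/42
  C: (8/42) * 3 = 24/42
  D: (3/42) * 5 = 15/42
Sum = (40 + 22 + 24 + 15)/42 = 101/42

L = 101/42 = 2.4048 bits/symbol


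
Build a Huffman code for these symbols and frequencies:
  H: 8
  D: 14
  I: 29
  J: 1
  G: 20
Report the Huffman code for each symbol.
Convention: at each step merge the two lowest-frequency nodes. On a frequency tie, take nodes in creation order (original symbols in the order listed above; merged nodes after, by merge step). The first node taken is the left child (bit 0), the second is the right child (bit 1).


Huffman tree construction:
Step 1: Merge J(1) + H(8) = 9
Step 2: Merge (J+H)(9) + D(14) = 23
Step 3: Merge G(20) + ((J+H)+D)(23) = 43
Step 4: Merge I(29) + (G+((J+H)+D))(43) = 72
Read each symbol's code off the tree from the root (left child = 0, right child = 1).

Codes:
  H: 1101 (length 4)
  D: 111 (length 3)
  I: 0 (length 1)
  J: 1100 (length 4)
  G: 10 (length 2)
Average code length: 147/72 = 2.0417 bits/symbol


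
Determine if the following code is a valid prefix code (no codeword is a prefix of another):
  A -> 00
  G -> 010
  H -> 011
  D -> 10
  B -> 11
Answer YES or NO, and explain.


Checking each pair (does one codeword prefix another?):
  A='00' vs G='010': no prefix
  A='00' vs H='011': no prefix
  A='00' vs D='10': no prefix
  A='00' vs B='11': no prefix
  G='010' vs A='00': no prefix
  G='010' vs H='011': no prefix
  G='010' vs D='10': no prefix
  G='010' vs B='11': no prefix
  H='011' vs A='00': no prefix
  H='011' vs G='010': no prefix
  H='011' vs D='10': no prefix
  H='011' vs B='11': no prefix
  D='10' vs A='00': no prefix
  D='10' vs G='010': no prefix
  D='10' vs H='011': no prefix
  D='10' vs B='11': no prefix
  B='11' vs A='00': no prefix
  B='11' vs G='010': no prefix
  B='11' vs H='011': no prefix
  B='11' vs D='10': no prefix
No violation found over all pairs.

YES -- this is a valid prefix code. No codeword is a prefix of any other codeword.


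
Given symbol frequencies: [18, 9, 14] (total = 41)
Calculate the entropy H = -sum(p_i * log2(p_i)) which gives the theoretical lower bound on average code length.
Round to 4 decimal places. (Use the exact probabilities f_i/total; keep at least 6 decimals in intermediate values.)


Per-symbol terms -p_i * log2(p_i) with p_i = f_i/41:
  p = 18/41 = 0.439024: log2(p) = -1.187627, -p*log2(p) = 0.521397
  p = 9/41 = 0.219512: log2(p) = -2.187627, -p*log2(p) = 0.480211
  p = 14/41 = 0.341463: log2(p) = -1.550197, -p*log2(p) = 0.529336
H = 0.521397 + 0.480211 + 0.529336 = 1.530944

H = 1.5309 bits/symbol


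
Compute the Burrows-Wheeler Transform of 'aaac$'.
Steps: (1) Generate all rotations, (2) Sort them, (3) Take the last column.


Rotations (sorted):
  0: $aaac -> last char: c
  1: aaac$ -> last char: $
  2: aac$a -> last char: a
  3: ac$aa -> last char: a
  4: c$aaa -> last char: a


BWT = c$aaa


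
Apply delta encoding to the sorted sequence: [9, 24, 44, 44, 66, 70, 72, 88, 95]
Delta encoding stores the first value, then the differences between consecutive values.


First value: 9
Deltas:
  24 - 9 = 15
  44 - 24 = 20
  44 - 44 = 0
  66 - 44 = 22
  70 - 66 = 4
  72 - 70 = 2
  88 - 72 = 16
  95 - 88 = 7


Delta encoded: [9, 15, 20, 0, 22, 4, 2, 16, 7]


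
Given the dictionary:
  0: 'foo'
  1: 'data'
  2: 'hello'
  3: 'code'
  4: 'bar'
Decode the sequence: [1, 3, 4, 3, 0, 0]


Look up each index in the dictionary:
  1 -> 'data'
  3 -> 'code'
  4 -> 'bar'
  3 -> 'code'
  0 -> 'foo'
  0 -> 'foo'

Decoded: "data code bar code foo foo"


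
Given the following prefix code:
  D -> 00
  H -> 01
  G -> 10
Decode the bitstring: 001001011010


Decoding step by step:
Bits 00 -> D
Bits 10 -> G
Bits 01 -> H
Bits 01 -> H
Bits 10 -> G
Bits 10 -> G


Decoded message: DGHHGG


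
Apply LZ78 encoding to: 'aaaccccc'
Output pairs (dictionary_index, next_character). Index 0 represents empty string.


LZ78 encoding steps:
Dictionary: {0: ''}
Step 1: w='' (idx 0), next='a' -> output (0, 'a'), add 'a' as idx 1
Step 2: w='a' (idx 1), next='a' -> output (1, 'a'), add 'aa' as idx 2
Step 3: w='' (idx 0), next='c' -> output (0, 'c'), add 'c' as idx 3
Step 4: w='c' (idx 3), next='c' -> output (3, 'c'), add 'cc' as idx 4
Step 5: w='cc' (idx 4), end of input -> output (4, '')


Encoded: [(0, 'a'), (1, 'a'), (0, 'c'), (3, 'c'), (4, '')]


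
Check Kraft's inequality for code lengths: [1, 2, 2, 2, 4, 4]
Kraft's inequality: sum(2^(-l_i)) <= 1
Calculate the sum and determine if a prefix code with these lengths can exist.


Sum = 2^(-1) + 2^(-2) + 2^(-2) + 2^(-2) + 2^(-4) + 2^(-4)
    = 0.5 + 0.25 + 0.25 + 0.25 + 0.0625 + 0.0625
    = 22/16 = 1.375
Since 1.375 > 1, Kraft's inequality is NOT satisfied.
A prefix code with these lengths CANNOT exist.

Kraft sum = 1.375. Not satisfied.


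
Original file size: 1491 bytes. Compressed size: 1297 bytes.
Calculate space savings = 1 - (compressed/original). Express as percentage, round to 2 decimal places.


ratio = compressed/original = 1297/1491 = 0.869886
savings = 1 - ratio = 1 - 0.869886 = 0.130114
as a percentage: 0.130114 * 100 = 13.01%

Space savings = 1 - 1297/1491 = 13.01%


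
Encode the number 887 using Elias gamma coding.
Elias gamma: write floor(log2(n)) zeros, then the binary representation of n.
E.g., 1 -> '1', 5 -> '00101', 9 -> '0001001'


num_bits = floor(log2(887)) + 1 = 10
leading_zeros = num_bits - 1 = 9
binary(887) = 1101110111

Elias gamma(887) = '000000000' + '1101110111' = 0000000001101110111 (19 bits)


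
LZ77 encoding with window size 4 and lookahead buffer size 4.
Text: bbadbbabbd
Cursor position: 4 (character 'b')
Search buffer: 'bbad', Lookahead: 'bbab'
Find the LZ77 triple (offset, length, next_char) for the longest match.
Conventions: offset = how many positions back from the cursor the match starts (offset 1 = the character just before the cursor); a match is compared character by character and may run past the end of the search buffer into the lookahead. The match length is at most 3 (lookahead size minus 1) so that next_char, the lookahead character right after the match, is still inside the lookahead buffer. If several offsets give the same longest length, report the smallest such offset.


Try each offset into the search buffer:
  offset=1 (pos 3, char 'd'): match length 0
  offset=2 (pos 2, char 'a'): match length 0
  offset=3 (pos 1, char 'b'): match length 1
  offset=4 (pos 0, char 'b'): match length 3
Longest match has length 3 at offset 4.
next_char = character at position 4 + 3 = 7 -> 'b'

Best match: offset=4, length=3 (matching 'bba' starting at position 0)
LZ77 triple: (4, 3, 'b')


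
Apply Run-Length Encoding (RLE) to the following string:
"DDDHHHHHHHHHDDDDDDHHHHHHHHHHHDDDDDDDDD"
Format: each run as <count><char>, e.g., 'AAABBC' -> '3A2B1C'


Scanning runs left to right:
  i=0: run of 'D' x 3 -> '3D'
  i=3: run of 'H' x 9 -> '9H'
  i=12: run of 'D' x 6 -> '6D'
  i=18: run of 'H' x 11 -> '11H'
  i=29: run of 'D' x 9 -> '9D'

RLE = 3D9H6D11H9D


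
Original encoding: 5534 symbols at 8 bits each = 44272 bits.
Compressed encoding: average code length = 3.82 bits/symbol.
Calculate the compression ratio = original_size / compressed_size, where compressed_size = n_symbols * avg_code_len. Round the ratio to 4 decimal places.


original_size = n_symbols * orig_bits = 5534 * 8 = 44272 bits
compressed_size = n_symbols * avg_code_len = 5534 * 3.82 = 21139.88 bits
ratio = original_size / compressed_size = 44272 / 21139.88 = 2.0942

Compression ratio = 2.0942


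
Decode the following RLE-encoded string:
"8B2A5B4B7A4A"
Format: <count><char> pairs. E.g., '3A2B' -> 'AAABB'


Expanding each <count><char> pair:
  8B -> 'BBBBBBBB'
  2A -> 'AA'
  5B -> 'BBBBB'
  4B -> 'BBBB'
  7A -> 'AAAAAAA'
  4A -> 'AAAA'

Decoded = BBBBBBBBAABBBBBBBBBAAAAAAAAAAA


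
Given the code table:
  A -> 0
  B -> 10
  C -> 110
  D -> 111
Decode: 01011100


Decoding:
0 -> A
10 -> B
111 -> D
0 -> A
0 -> A


Result: ABDAA


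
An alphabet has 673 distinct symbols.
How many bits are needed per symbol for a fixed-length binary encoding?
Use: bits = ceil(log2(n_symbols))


log2(673) = 9.3945
Bracket: 2^9 = 512 < 673 <= 2^10 = 1024
So ceil(log2(673)) = 10

bits = ceil(log2(673)) = ceil(9.3945) = 10 bits


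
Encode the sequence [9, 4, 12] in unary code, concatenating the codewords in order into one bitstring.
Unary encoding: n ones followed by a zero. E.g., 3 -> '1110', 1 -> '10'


Encode each number as n ones followed by a terminating 0:
  9 -> 1111111110 (10 bits)
  4 -> 11110 (5 bits)
  12 -> 1111111111110 (13 bits)
Total length = 10 + 5 + 13 = 28 bits.

Unary([9, 4, 12]) = 1111111110111101111111111110 (28 bits)


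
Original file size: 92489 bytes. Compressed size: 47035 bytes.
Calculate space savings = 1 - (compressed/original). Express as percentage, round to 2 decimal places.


ratio = compressed/original = 47035/92489 = 0.508547
savings = 1 - ratio = 1 - 0.508547 = 0.491453
as a percentage: 0.491453 * 100 = 49.15%

Space savings = 1 - 47035/92489 = 49.15%
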